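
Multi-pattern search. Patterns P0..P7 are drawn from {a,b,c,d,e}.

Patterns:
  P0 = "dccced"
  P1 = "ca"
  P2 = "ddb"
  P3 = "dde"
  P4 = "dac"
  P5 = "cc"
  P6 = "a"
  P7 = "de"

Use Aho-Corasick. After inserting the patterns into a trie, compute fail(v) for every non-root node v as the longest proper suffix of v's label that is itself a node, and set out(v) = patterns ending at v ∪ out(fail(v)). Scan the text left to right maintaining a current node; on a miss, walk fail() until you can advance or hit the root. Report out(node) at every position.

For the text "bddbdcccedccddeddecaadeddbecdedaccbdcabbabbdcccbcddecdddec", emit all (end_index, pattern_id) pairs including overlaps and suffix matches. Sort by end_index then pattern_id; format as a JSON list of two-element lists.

Build:
Trie nodes:
  n0 'ε': a→15 c→7 d→1
  n1 'd': a→12 c→2 d→9 e→16
  n2 'dc': c→3
  n3 'dcc': c→4
  n4 'dccc': e→5
  n5 'dccce': d→6
  n6 'dccced': ·  [P0 ends]
  n7 'c': a→8 c→14
  n8 'ca': ·  [P1 ends]
  n9 'dd': b→10 e→11
  n10 'ddb': ·  [P2 ends]
  n11 'dde': ·  [P3 ends]
  n12 'da': c→13
  n13 'dac': ·  [P4 ends]
  n14 'cc': ·  [P5 ends]
  n15 'a': ·  [P6 ends]
  n16 'de': ·  [P7 ends]

BFS fail/out derivation:
  n1('d'): parent n0 fail=0; on 'd' 0 → fail=0;  out ∅∪∅=∅
  n7('c'): parent n0 fail=0; on 'c' 0 → fail=0;  out ∅∪∅=∅
  n15('a'): parent n0 fail=0; on 'a' 0 → fail=0;  out {6}∪∅={6}
  n2('dc'): parent n1 fail=0; on 'c' 0 → fail=7;  out ∅∪∅=∅
  n8('ca'): parent n7 fail=0; on 'a' 0 → fail=15;  out {1}∪{6}={1,6}
  n9('dd'): parent n1 fail=0; on 'd' 0 → fail=1;  out ∅∪∅=∅
  n12('da'): parent n1 fail=0; on 'a' 0 → fail=15;  out ∅∪{6}={6}
  n14('cc'): parent n7 fail=0; on 'c' 0 → fail=7;  out {5}∪∅={5}
  n16('de'): parent n1 fail=0; on 'e' 0 → fail=0;  out {7}∪∅={7}
  n3('dcc'): parent n2 fail=7; on 'c' 7 → fail=14;  out ∅∪{5}={5}
  n10('ddb'): parent n9 fail=1; on 'b' 1→0 → fail=0;  out {2}∪∅={2}
  n11('dde'): parent n9 fail=1; on 'e' 1 → fail=16;  out {3}∪{7}={3,7}
  n13('dac'): parent n12 fail=15; on 'c' 15→0 → fail=7;  out {4}∪∅={4}
  n4('dccc'): parent n3 fail=14; on 'c' 14→7 → fail=14;  out ∅∪{5}={5}
  n5('dccce'): parent n4 fail=14; on 'e' 14→7→0 → fail=0;  out ∅∪∅=∅
  n6('dccced'): parent n5 fail=0; on 'd' 0 → fail=1;  out {0}∪∅={0}

Text stream:
[0] read 'b'  n0⇒n0
[1] read 'd'  n0⇒n1
[2] read 'd'  n1⇒n9
[3] read 'b'  n9⇒n10  → match P2@[1:3]
[4] read 'd'  n10⇒n1 (via fail)
[5] read 'c'  n1⇒n2
[6] read 'c'  n2⇒n3  → match P5@[5:6]
[7] read 'c'  n3⇒n4  → match P5@[6:7]
[8] read 'e'  n4⇒n5
[9] read 'd'  n5⇒n6  → match P0@[4:9]
[10] read 'c'  n6⇒n2 (via fail)
[11] read 'c'  n2⇒n3  → match P5@[10:11]
[12] read 'd'  n3⇒n1 (via fail)
[13] read 'd'  n1⇒n9
[14] read 'e'  n9⇒n11  → match P3@[12:14],P7@[13:14]
[15] read 'd'  n11⇒n1 (via fail)
[16] read 'd'  n1⇒n9
[17] read 'e'  n9⇒n11  → match P3@[15:17],P7@[16:17]
[18] read 'c'  n11⇒n7 (via fail)
[19] read 'a'  n7⇒n8  → match P1@[18:19],P6@[19:19]
[20] read 'a'  n8⇒n15 (via fail)  → match P6@[20:20]
[21] read 'd'  n15⇒n1 (via fail)
[22] read 'e'  n1⇒n16  → match P7@[21:22]
[23] read 'd'  n16⇒n1 (via fail)
[24] read 'd'  n1⇒n9
[25] read 'b'  n9⇒n10  → match P2@[23:25]
[26] read 'e'  n10⇒n0 (via fail)
[27] read 'c'  n0⇒n7
[28] read 'd'  n7⇒n1 (via fail)
[29] read 'e'  n1⇒n16  → match P7@[28:29]
[30] read 'd'  n16⇒n1 (via fail)
[31] read 'a'  n1⇒n12  → match P6@[31:31]
[32] read 'c'  n12⇒n13  → match P4@[30:32]
[33] read 'c'  n13⇒n14 (via fail)  → match P5@[32:33]
[34] read 'b'  n14⇒n0 (via fail)
[35] read 'd'  n0⇒n1
[36] read 'c'  n1⇒n2
[37] read 'a'  n2⇒n8 (via fail)  → match P1@[36:37],P6@[37:37]
[38] read 'b'  n8⇒n0 (via fail)
[39] read 'b'  n0⇒n0
[40] read 'a'  n0⇒n15  → match P6@[40:40]
[41] read 'b'  n15⇒n0 (via fail)
[42] read 'b'  n0⇒n0
[43] read 'd'  n0⇒n1
[44] read 'c'  n1⇒n2
[45] read 'c'  n2⇒n3  → match P5@[44:45]
[46] read 'c'  n3⇒n4  → match P5@[45:46]
[47] read 'b'  n4⇒n0 (via fail)
[48] read 'c'  n0⇒n7
[49] read 'd'  n7⇒n1 (via fail)
[50] read 'd'  n1⇒n9
[51] read 'e'  n9⇒n11  → match P3@[49:51],P7@[50:51]
[52] read 'c'  n11⇒n7 (via fail)
[53] read 'd'  n7⇒n1 (via fail)
[54] read 'd'  n1⇒n9
[55] read 'd'  n9⇒n9 (via fail)
[56] read 'e'  n9⇒n11  → match P3@[54:56],P7@[55:56]
[57] read 'c'  n11⇒n7 (via fail)

Matches: [[3,2],[6,5],[7,5],[9,0],[11,5],[14,3],[14,7],[17,3],[17,7],[19,1],[19,6],[20,6],[22,7],[25,2],[29,7],[31,6],[32,4],[33,5],[37,1],[37,6],[40,6],[45,5],[46,5],[51,3],[51,7],[56,3],[56,7]]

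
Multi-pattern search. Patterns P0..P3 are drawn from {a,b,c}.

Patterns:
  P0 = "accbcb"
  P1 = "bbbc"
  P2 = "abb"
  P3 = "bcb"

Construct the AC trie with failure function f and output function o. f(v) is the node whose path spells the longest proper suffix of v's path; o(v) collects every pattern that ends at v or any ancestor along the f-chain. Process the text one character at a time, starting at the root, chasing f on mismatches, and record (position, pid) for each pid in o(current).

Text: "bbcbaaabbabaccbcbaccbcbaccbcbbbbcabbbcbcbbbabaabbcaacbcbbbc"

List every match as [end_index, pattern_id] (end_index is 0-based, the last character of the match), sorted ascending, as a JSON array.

Construct AC machine:
Trie nodes:
  n0 'ε': a→1 b→7
  n1 'a': b→11 c→2
  n2 'ac': c→3
  n3 'acc': b→4
  n4 'accb': c→5
  n5 'accbc': b→6
  n6 'accbcb': ·  [P0 ends]
  n7 'b': b→8 c→13
  n8 'bb': b→9
  n9 'bbb': c→10
  n10 'bbbc': ·  [P1 ends]
  n11 'ab': b→12
  n12 'abb': ·  [P2 ends]
  n13 'bc': b→14
  n14 'bcb': ·  [P3 ends]

Failure links (BFS by depth):
  n1('a'): parent n0 fail=0; on 'a' 0 → fail=0;  out ∅∪∅=∅
  n7('b'): parent n0 fail=0; on 'b' 0 → fail=0;  out ∅∪∅=∅
  n2('ac'): parent n1 fail=0; on 'c' 0 → fail=0;  out ∅∪∅=∅
  n8('bb'): parent n7 fail=0; on 'b' 0 → fail=7;  out ∅∪∅=∅
  n11('ab'): parent n1 fail=0; on 'b' 0 → fail=7;  out ∅∪∅=∅
  n13('bc'): parent n7 fail=0; on 'c' 0 → fail=0;  out ∅∪∅=∅
  n3('acc'): parent n2 fail=0; on 'c' 0 → fail=0;  out ∅∪∅=∅
  n9('bbb'): parent n8 fail=7; on 'b' 7 → fail=8;  out ∅∪∅=∅
  n12('abb'): parent n11 fail=7; on 'b' 7 → fail=8;  out {2}∪∅={2}
  n14('bcb'): parent n13 fail=0; on 'b' 0 → fail=7;  out {3}∪∅={3}
  n4('accb'): parent n3 fail=0; on 'b' 0 → fail=7;  out ∅∪∅=∅
  n10('bbbc'): parent n9 fail=8; on 'c' 8→7 → fail=13;  out {1}∪∅={1}
  n5('accbc'): parent n4 fail=7; on 'c' 7 → fail=13;  out ∅∪∅=∅
  n6('accbcb'): parent n5 fail=13; on 'b' 13 → fail=14;  out {0}∪{3}={0,3}

Run:
i=0 'b': node 0→7
i=1 'b': node 7→8
i=2 'c': node 8→13 (via fail)
i=3 'b': node 13→14  → match P3@[1:3]
i=4 'a': node 14→1 (via fail)
i=5 'a': node 1→1 (via fail)
i=6 'a': node 1→1 (via fail)
i=7 'b': node 1→11
i=8 'b': node 11→12  → match P2@[6:8]
i=9 'a': node 12→1 (via fail)
i=10 'b': node 1→11
i=11 'a': node 11→1 (via fail)
i=12 'c': node 1→2
i=13 'c': node 2→3
i=14 'b': node 3→4
i=15 'c': node 4→5
i=16 'b': node 5→6  → match P0@[11:16],P3@[14:16]
i=17 'a': node 6→1 (via fail)
i=18 'c': node 1→2
i=19 'c': node 2→3
i=20 'b': node 3→4
i=21 'c': node 4→5
i=22 'b': node 5→6  → match P0@[17:22],P3@[20:22]
i=23 'a': node 6→1 (via fail)
i=24 'c': node 1→2
i=25 'c': node 2→3
i=26 'b': node 3→4
i=27 'c': node 4→5
i=28 'b': node 5→6  → match P0@[23:28],P3@[26:28]
i=29 'b': node 6→8 (via fail)
i=30 'b': node 8→9
i=31 'b': node 9→9 (via fail)
i=32 'c': node 9→10  → match P1@[29:32]
i=33 'a': node 10→1 (via fail)
i=34 'b': node 1→11
i=35 'b': node 11→12  → match P2@[33:35]
i=36 'b': node 12→9 (via fail)
i=37 'c': node 9→10  → match P1@[34:37]
i=38 'b': node 10→14 (via fail)  → match P3@[36:38]
i=39 'c': node 14→13 (via fail)
i=40 'b': node 13→14  → match P3@[38:40]
i=41 'b': node 14→8 (via fail)
i=42 'b': node 8→9
i=43 'a': node 9→1 (via fail)
i=44 'b': node 1→11
i=45 'a': node 11→1 (via fail)
i=46 'a': node 1→1 (via fail)
i=47 'b': node 1→11
i=48 'b': node 11→12  → match P2@[46:48]
i=49 'c': node 12→13 (via fail)
i=50 'a': node 13→1 (via fail)
i=51 'a': node 1→1 (via fail)
i=52 'c': node 1→2
i=53 'b': node 2→7 (via fail)
i=54 'c': node 7→13
i=55 'b': node 13→14  → match P3@[53:55]
i=56 'b': node 14→8 (via fail)
i=57 'b': node 8→9
i=58 'c': node 9→10  → match P1@[55:58]

Result: [[3,3],[8,2],[16,0],[16,3],[22,0],[22,3],[28,0],[28,3],[32,1],[35,2],[37,1],[38,3],[40,3],[48,2],[55,3],[58,1]]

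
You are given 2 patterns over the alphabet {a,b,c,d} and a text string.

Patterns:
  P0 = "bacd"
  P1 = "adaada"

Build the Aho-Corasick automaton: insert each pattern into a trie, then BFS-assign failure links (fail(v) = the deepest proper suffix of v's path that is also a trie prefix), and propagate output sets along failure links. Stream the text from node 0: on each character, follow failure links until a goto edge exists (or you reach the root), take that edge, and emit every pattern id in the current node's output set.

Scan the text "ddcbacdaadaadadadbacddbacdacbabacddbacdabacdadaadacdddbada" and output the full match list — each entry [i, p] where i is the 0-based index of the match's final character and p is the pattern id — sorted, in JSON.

Construct AC machine:
Trie (insert patterns):
  0='ε' goto a→5 b→1
  1='b' goto a→2
  2='ba' goto c→3
  3='bac' goto d→4
  4='bacd' goto ·  ←P0
  5='a' goto d→6
  6='ad' goto a→7
  7='ada' goto a→8
  8='adaa' goto d→9
  9='adaad' goto a→10
  10='adaada' goto ·  ←P1

BFS fail/out derivation:
  fail(1) 'b': from fail(0)=0 chase 'b': 0 ⇒ 0;  out=∅∪out(0)=∅
  fail(5) 'a': from fail(0)=0 chase 'a': 0 ⇒ 0;  out=∅∪out(0)=∅
  fail(2) 'ba': from fail(1)=0 chase 'a': 0 ⇒ 5;  out=∅∪out(5)=∅
  fail(6) 'ad': from fail(5)=0 chase 'd': 0 ⇒ 0;  out=∅∪out(0)=∅
  fail(3) 'bac': from fail(2)=5 chase 'c': 5→0 ⇒ 0;  out=∅∪out(0)=∅
  fail(7) 'ada': from fail(6)=0 chase 'a': 0 ⇒ 5;  out=∅∪out(5)=∅
  fail(4) 'bacd': from fail(3)=0 chase 'd': 0 ⇒ 0;  out={0}∪out(0)={0}
  fail(8) 'adaa': from fail(7)=5 chase 'a': 5→0 ⇒ 5;  out=∅∪out(5)=∅
  fail(9) 'adaad': from fail(8)=5 chase 'd': 5 ⇒ 6;  out=∅∪out(6)=∅
  fail(10) 'adaada': from fail(9)=6 chase 'a': 6 ⇒ 7;  out={1}∪out(7)={1}

Run:
[0] read 'd'  n0⇒n0
[1] read 'd'  n0⇒n0
[2] read 'c'  n0⇒n0
[3] read 'b'  n0⇒n1
[4] read 'a'  n1⇒n2
[5] read 'c'  n2⇒n3
[6] read 'd'  n3⇒n4  emit P0@[3:6]
[7] read 'a'  n4⇒n5 (fail-walked)
[8] read 'a'  n5⇒n5 (fail-walked)
[9] read 'd'  n5⇒n6
[10] read 'a'  n6⇒n7
[11] read 'a'  n7⇒n8
[12] read 'd'  n8⇒n9
[13] read 'a'  n9⇒n10  emit P1@[8:13]
[14] read 'd'  n10⇒n6 (fail-walked)
[15] read 'a'  n6⇒n7
[16] read 'd'  n7⇒n6 (fail-walked)
[17] read 'b'  n6⇒n1 (fail-walked)
[18] read 'a'  n1⇒n2
[19] read 'c'  n2⇒n3
[20] read 'd'  n3⇒n4  emit P0@[17:20]
[21] read 'd'  n4⇒n0 (fail-walked)
[22] read 'b'  n0⇒n1
[23] read 'a'  n1⇒n2
[24] read 'c'  n2⇒n3
[25] read 'd'  n3⇒n4  emit P0@[22:25]
[26] read 'a'  n4⇒n5 (fail-walked)
[27] read 'c'  n5⇒n0 (fail-walked)
[28] read 'b'  n0⇒n1
[29] read 'a'  n1⇒n2
[30] read 'b'  n2⇒n1 (fail-walked)
[31] read 'a'  n1⇒n2
[32] read 'c'  n2⇒n3
[33] read 'd'  n3⇒n4  emit P0@[30:33]
[34] read 'd'  n4⇒n0 (fail-walked)
[35] read 'b'  n0⇒n1
[36] read 'a'  n1⇒n2
[37] read 'c'  n2⇒n3
[38] read 'd'  n3⇒n4  emit P0@[35:38]
[39] read 'a'  n4⇒n5 (fail-walked)
[40] read 'b'  n5⇒n1 (fail-walked)
[41] read 'a'  n1⇒n2
[42] read 'c'  n2⇒n3
[43] read 'd'  n3⇒n4  emit P0@[40:43]
[44] read 'a'  n4⇒n5 (fail-walked)
[45] read 'd'  n5⇒n6
[46] read 'a'  n6⇒n7
[47] read 'a'  n7⇒n8
[48] read 'd'  n8⇒n9
[49] read 'a'  n9⇒n10  emit P1@[44:49]
[50] read 'c'  n10⇒n0 (fail-walked)
[51] read 'd'  n0⇒n0
[52] read 'd'  n0⇒n0
[53] read 'd'  n0⇒n0
[54] read 'b'  n0⇒n1
[55] read 'a'  n1⇒n2
[56] read 'd'  n2⇒n6 (fail-walked)
[57] read 'a'  n6⇒n7

All matches (sorted): [[6,0],[13,1],[20,0],[25,0],[33,0],[38,0],[43,0],[49,1]]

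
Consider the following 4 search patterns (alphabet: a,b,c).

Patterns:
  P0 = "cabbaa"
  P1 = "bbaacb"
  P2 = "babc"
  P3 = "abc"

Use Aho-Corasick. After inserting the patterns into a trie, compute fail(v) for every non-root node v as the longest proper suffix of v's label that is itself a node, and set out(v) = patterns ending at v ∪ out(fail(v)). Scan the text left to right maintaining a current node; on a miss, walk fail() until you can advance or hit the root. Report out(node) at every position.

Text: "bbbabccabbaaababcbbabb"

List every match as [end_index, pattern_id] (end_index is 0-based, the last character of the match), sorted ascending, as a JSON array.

Build automaton:
Trie (insert patterns):
  n0 'ε': a→16 b→7 c→1
  n1 'c': a→2
  n2 'ca': b→3
  n3 'cab': b→4
  n4 'cabb': a→5
  n5 'cabba': a→6
  n6 'cabbaa': ·  [P0 ends]
  n7 'b': a→13 b→8
  n8 'bb': a→9
  n9 'bba': a→10
  n10 'bbaa': c→11
  n11 'bbaac': b→12
  n12 'bbaacb': ·  [P1 ends]
  n13 'ba': b→14
  n14 'bab': c→15
  n15 'babc': ·  [P2 ends]
  n16 'a': b→17
  n17 'ab': c→18
  n18 'abc': ·  [P3 ends]

Failure links (BFS by depth):
  n1('c'): parent n0 fail=0; on 'c' 0 → fail=0;  out ∅∪∅=∅
  n7('b'): parent n0 fail=0; on 'b' 0 → fail=0;  out ∅∪∅=∅
  n16('a'): parent n0 fail=0; on 'a' 0 → fail=0;  out ∅∪∅=∅
  n2('ca'): parent n1 fail=0; on 'a' 0 → fail=16;  out ∅∪∅=∅
  n8('bb'): parent n7 fail=0; on 'b' 0 → fail=7;  out ∅∪∅=∅
  n13('ba'): parent n7 fail=0; on 'a' 0 → fail=16;  out ∅∪∅=∅
  n17('ab'): parent n16 fail=0; on 'b' 0 → fail=7;  out ∅∪∅=∅
  n3('cab'): parent n2 fail=16; on 'b' 16 → fail=17;  out ∅∪∅=∅
  n9('bba'): parent n8 fail=7; on 'a' 7 → fail=13;  out ∅∪∅=∅
  n14('bab'): parent n13 fail=16; on 'b' 16 → fail=17;  out ∅∪∅=∅
  n18('abc'): parent n17 fail=7; on 'c' 7→0 → fail=1;  out {3}∪∅={3}
  n4('cabb'): parent n3 fail=17; on 'b' 17→7 → fail=8;  out ∅∪∅=∅
  n10('bbaa'): parent n9 fail=13; on 'a' 13→16→0 → fail=16;  out ∅∪∅=∅
  n15('babc'): parent n14 fail=17; on 'c' 17 → fail=18;  out {2}∪{3}={2,3}
  n5('cabba'): parent n4 fail=8; on 'a' 8 → fail=9;  out ∅∪∅=∅
  n11('bbaac'): parent n10 fail=16; on 'c' 16→0 → fail=1;  out ∅∪∅=∅
  n6('cabbaa'): parent n5 fail=9; on 'a' 9 → fail=10;  out {0}∪∅={0}
  n12('bbaacb'): parent n11 fail=1; on 'b' 1→0 → fail=7;  out {1}∪∅={1}

Text stream:
i=0 'b': node 0→7
i=1 'b': node 7→8
i=2 'b': node 8→8 (fail-walked)
i=3 'a': node 8→9
i=4 'b': node 9→14 (fail-walked)
i=5 'c': node 14→15  ** P2@[2:5],P3@[3:5]
i=6 'c': node 15→1 (fail-walked)
i=7 'a': node 1→2
i=8 'b': node 2→3
i=9 'b': node 3→4
i=10 'a': node 4→5
i=11 'a': node 5→6  ** P0@[6:11]
i=12 'a': node 6→16 (fail-walked)
i=13 'b': node 16→17
i=14 'a': node 17→13 (fail-walked)
i=15 'b': node 13→14
i=16 'c': node 14→15  ** P2@[13:16],P3@[14:16]
i=17 'b': node 15→7 (fail-walked)
i=18 'b': node 7→8
i=19 'a': node 8→9
i=20 'b': node 9→14 (fail-walked)
i=21 'b': node 14→8 (fail-walked)

Matches: [[5,2],[5,3],[11,0],[16,2],[16,3]]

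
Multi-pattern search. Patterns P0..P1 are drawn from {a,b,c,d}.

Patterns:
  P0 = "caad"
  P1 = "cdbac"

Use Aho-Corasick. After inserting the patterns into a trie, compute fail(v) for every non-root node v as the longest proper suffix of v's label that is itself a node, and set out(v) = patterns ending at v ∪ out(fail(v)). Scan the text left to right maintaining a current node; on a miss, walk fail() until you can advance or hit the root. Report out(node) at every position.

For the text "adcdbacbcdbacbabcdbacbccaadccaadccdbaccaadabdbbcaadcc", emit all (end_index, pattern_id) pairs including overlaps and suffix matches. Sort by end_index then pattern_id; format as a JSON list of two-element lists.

Build automaton:
Trie (insert patterns):
  n0 'ε': c→1
  n1 'c': a→2 d→5
  n2 'ca': a→3
  n3 'caa': d→4
  n4 'caad': ·  [P0 ends]
  n5 'cd': b→6
  n6 'cdb': a→7
  n7 'cdba': c→8
  n8 'cdbac': ·  [P1 ends]

Failure links (BFS by depth):
  fail(1) 'c': from fail(0)=0 chase 'c': 0 ⇒ 0;  out=∅∪out(0)=∅
  fail(2) 'ca': from fail(1)=0 chase 'a': 0 ⇒ 0;  out=∅∪out(0)=∅
  fail(5) 'cd': from fail(1)=0 chase 'd': 0 ⇒ 0;  out=∅∪out(0)=∅
  fail(3) 'caa': from fail(2)=0 chase 'a': 0 ⇒ 0;  out=∅∪out(0)=∅
  fail(6) 'cdb': from fail(5)=0 chase 'b': 0 ⇒ 0;  out=∅∪out(0)=∅
  fail(4) 'caad': from fail(3)=0 chase 'd': 0 ⇒ 0;  out={0}∪out(0)={0}
  fail(7) 'cdba': from fail(6)=0 chase 'a': 0 ⇒ 0;  out=∅∪out(0)=∅
  fail(8) 'cdbac': from fail(7)=0 chase 'c': 0 ⇒ 1;  out={1}∪out(1)={1}

Run:
pos 0 'a': at 0
pos 1 'd': at 0
pos 2 'c': at 1
pos 3 'd': at 5
pos 4 'b': at 6
pos 5 'a': at 7
pos 6 'c': at 8  ** P1@[2:6]
pos 7 'b': at 0 (via fail)
pos 8 'c': at 1
pos 9 'd': at 5
pos 10 'b': at 6
pos 11 'a': at 7
pos 12 'c': at 8  ** P1@[8:12]
pos 13 'b': at 0 (via fail)
pos 14 'a': at 0
pos 15 'b': at 0
pos 16 'c': at 1
pos 17 'd': at 5
pos 18 'b': at 6
pos 19 'a': at 7
pos 20 'c': at 8  ** P1@[16:20]
pos 21 'b': at 0 (via fail)
pos 22 'c': at 1
pos 23 'c': at 1 (via fail)
pos 24 'a': at 2
pos 25 'a': at 3
pos 26 'd': at 4  ** P0@[23:26]
pos 27 'c': at 1 (via fail)
pos 28 'c': at 1 (via fail)
pos 29 'a': at 2
pos 30 'a': at 3
pos 31 'd': at 4  ** P0@[28:31]
pos 32 'c': at 1 (via fail)
pos 33 'c': at 1 (via fail)
pos 34 'd': at 5
pos 35 'b': at 6
pos 36 'a': at 7
pos 37 'c': at 8  ** P1@[33:37]
pos 38 'c': at 1 (via fail)
pos 39 'a': at 2
pos 40 'a': at 3
pos 41 'd': at 4  ** P0@[38:41]
pos 42 'a': at 0 (via fail)
pos 43 'b': at 0
pos 44 'd': at 0
pos 45 'b': at 0
pos 46 'b': at 0
pos 47 'c': at 1
pos 48 'a': at 2
pos 49 'a': at 3
pos 50 'd': at 4  ** P0@[47:50]
pos 51 'c': at 1 (via fail)
pos 52 'c': at 1 (via fail)

All matches (sorted): [[6,1],[12,1],[20,1],[26,0],[31,0],[37,1],[41,0],[50,0]]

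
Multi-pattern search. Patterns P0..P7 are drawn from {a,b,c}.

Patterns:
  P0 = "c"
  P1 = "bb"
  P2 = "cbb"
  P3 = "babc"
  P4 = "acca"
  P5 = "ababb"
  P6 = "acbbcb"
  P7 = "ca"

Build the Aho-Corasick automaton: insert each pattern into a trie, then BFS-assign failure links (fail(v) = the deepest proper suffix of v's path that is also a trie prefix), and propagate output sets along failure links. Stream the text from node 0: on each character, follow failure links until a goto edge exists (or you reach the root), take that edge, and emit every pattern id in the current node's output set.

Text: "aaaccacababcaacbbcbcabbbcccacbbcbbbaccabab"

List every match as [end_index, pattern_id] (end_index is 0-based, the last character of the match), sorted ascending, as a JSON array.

Construct AC machine:
Trie nodes:
  0='ε' goto a→9 b→2 c→1
  1='c' goto a→21 b→4  [P0 ends]
  2='b' goto a→6 b→3
  3='bb' goto ·  [P1 ends]
  4='cb' goto b→5
  5='cbb' goto ·  [P2 ends]
  6='ba' goto b→7
  7='bab' goto c→8
  8='babc' goto ·  [P3 ends]
  9='a' goto b→13 c→10
  10='ac' goto b→17 c→11
  11='acc' goto a→12
  12='acca' goto ·  [P4 ends]
  13='ab' goto a→14
  14='aba' goto b→15
  15='abab' goto b→16
  16='ababb' goto ·  [P5 ends]
  17='acb' goto b→18
  18='acbb' goto c→19
  19='acbbc' goto b→20
  20='acbbcb' goto ·  [P6 ends]
  21='ca' goto ·  [P7 ends]

Failure links (BFS by depth):
  fail(1) 'c': from fail(0)=0 chase 'c': 0 ⇒ 0;  out={0}∪out(0)={0}
  fail(2) 'b': from fail(0)=0 chase 'b': 0 ⇒ 0;  out=∅∪out(0)=∅
  fail(9) 'a': from fail(0)=0 chase 'a': 0 ⇒ 0;  out=∅∪out(0)=∅
  fail(3) 'bb': from fail(2)=0 chase 'b': 0 ⇒ 2;  out={1}∪out(2)={1}
  fail(4) 'cb': from fail(1)=0 chase 'b': 0 ⇒ 2;  out=∅∪out(2)=∅
  fail(6) 'ba': from fail(2)=0 chase 'a': 0 ⇒ 9;  out=∅∪out(9)=∅
  fail(10) 'ac': from fail(9)=0 chase 'c': 0 ⇒ 1;  out=∅∪out(1)={0}
  fail(13) 'ab': from fail(9)=0 chase 'b': 0 ⇒ 2;  out=∅∪out(2)=∅
  fail(21) 'ca': from fail(1)=0 chase 'a': 0 ⇒ 9;  out={7}∪out(9)={7}
  fail(5) 'cbb': from fail(4)=2 chase 'b': 2 ⇒ 3;  out={2}∪out(3)={1,2}
  fail(7) 'bab': from fail(6)=9 chase 'b': 9 ⇒ 13;  out=∅∪out(13)=∅
  fail(11) 'acc': from fail(10)=1 chase 'c': 1→0 ⇒ 1;  out=∅∪out(1)={0}
  fail(14) 'aba': from fail(13)=2 chase 'a': 2 ⇒ 6;  out=∅∪out(6)=∅
  fail(17) 'acb': from fail(10)=1 chase 'b': 1 ⇒ 4;  out=∅∪out(4)=∅
  fail(8) 'babc': from fail(7)=13 chase 'c': 13→2→0 ⇒ 1;  out={3}∪out(1)={0,3}
  fail(12) 'acca': from fail(11)=1 chase 'a': 1 ⇒ 21;  out={4}∪out(21)={4,7}
  fail(15) 'abab': from fail(14)=6 chase 'b': 6 ⇒ 7;  out=∅∪out(7)=∅
  fail(18) 'acbb': from fail(17)=4 chase 'b': 4 ⇒ 5;  out=∅∪out(5)={1,2}
  fail(16) 'ababb': from fail(15)=7 chase 'b': 7→13→2 ⇒ 3;  out={5}∪out(3)={1,5}
  fail(19) 'acbbc': from fail(18)=5 chase 'c': 5→3→2→0 ⇒ 1;  out=∅∪out(1)={0}
  fail(20) 'acbbcb': from fail(19)=1 chase 'b': 1 ⇒ 4;  out={6}∪out(4)={6}

Run:
[0] read 'a'  n0⇒n9
[1] read 'a'  n9⇒n9 ·f
[2] read 'a'  n9⇒n9 ·f
[3] read 'c'  n9⇒n10  → match P0@[3:3]
[4] read 'c'  n10⇒n11  → match P0@[4:4]
[5] read 'a'  n11⇒n12  → match P4@[2:5],P7@[4:5]
[6] read 'c'  n12⇒n10 ·f  → match P0@[6:6]
[7] read 'a'  n10⇒n21 ·f  → match P7@[6:7]
[8] read 'b'  n21⇒n13 ·f
[9] read 'a'  n13⇒n14
[10] read 'b'  n14⇒n15
[11] read 'c'  n15⇒n8 ·f  → match P0@[11:11],P3@[8:11]
[12] read 'a'  n8⇒n21 ·f  → match P7@[11:12]
[13] read 'a'  n21⇒n9 ·f
[14] read 'c'  n9⇒n10  → match P0@[14:14]
[15] read 'b'  n10⇒n17
[16] read 'b'  n17⇒n18  → match P1@[15:16],P2@[14:16]
[17] read 'c'  n18⇒n19  → match P0@[17:17]
[18] read 'b'  n19⇒n20  → match P6@[13:18]
[19] read 'c'  n20⇒n1 ·f  → match P0@[19:19]
[20] read 'a'  n1⇒n21  → match P7@[19:20]
[21] read 'b'  n21⇒n13 ·f
[22] read 'b'  n13⇒n3 ·f  → match P1@[21:22]
[23] read 'b'  n3⇒n3 ·f  → match P1@[22:23]
[24] read 'c'  n3⇒n1 ·f  → match P0@[24:24]
[25] read 'c'  n1⇒n1 ·f  → match P0@[25:25]
[26] read 'c'  n1⇒n1 ·f  → match P0@[26:26]
[27] read 'a'  n1⇒n21  → match P7@[26:27]
[28] read 'c'  n21⇒n10 ·f  → match P0@[28:28]
[29] read 'b'  n10⇒n17
[30] read 'b'  n17⇒n18  → match P1@[29:30],P2@[28:30]
[31] read 'c'  n18⇒n19  → match P0@[31:31]
[32] read 'b'  n19⇒n20  → match P6@[27:32]
[33] read 'b'  n20⇒n5 ·f  → match P1@[32:33],P2@[31:33]
[34] read 'b'  n5⇒n3 ·f  → match P1@[33:34]
[35] read 'a'  n3⇒n6 ·f
[36] read 'c'  n6⇒n10 ·f  → match P0@[36:36]
[37] read 'c'  n10⇒n11  → match P0@[37:37]
[38] read 'a'  n11⇒n12  → match P4@[35:38],P7@[37:38]
[39] read 'b'  n12⇒n13 ·f
[40] read 'a'  n13⇒n14
[41] read 'b'  n14⇒n15

Result: [[3,0],[4,0],[5,4],[5,7],[6,0],[7,7],[11,0],[11,3],[12,7],[14,0],[16,1],[16,2],[17,0],[18,6],[19,0],[20,7],[22,1],[23,1],[24,0],[25,0],[26,0],[27,7],[28,0],[30,1],[30,2],[31,0],[32,6],[33,1],[33,2],[34,1],[36,0],[37,0],[38,4],[38,7]]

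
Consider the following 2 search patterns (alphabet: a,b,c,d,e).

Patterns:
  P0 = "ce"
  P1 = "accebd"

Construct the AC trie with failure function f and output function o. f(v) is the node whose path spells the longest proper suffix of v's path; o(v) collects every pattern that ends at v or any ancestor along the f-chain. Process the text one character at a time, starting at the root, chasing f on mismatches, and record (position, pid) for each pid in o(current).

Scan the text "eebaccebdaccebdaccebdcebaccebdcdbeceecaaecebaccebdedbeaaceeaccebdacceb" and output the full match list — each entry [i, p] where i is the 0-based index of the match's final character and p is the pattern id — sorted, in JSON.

Build automaton:
Trie nodes:
  n0 'ε': a→3 c→1
  n1 'c': e→2
  n2 'ce': ·  [P0 ends]
  n3 'a': c→4
  n4 'ac': c→5
  n5 'acc': e→6
  n6 'acce': b→7
  n7 'acceb': d→8
  n8 'accebd': ·  [P1 ends]

Failure links (BFS by depth):
  fail(1) 'c': from fail(0)=0 chase 'c': 0 ⇒ 0;  out=∅∪out(0)=∅
  fail(3) 'a': from fail(0)=0 chase 'a': 0 ⇒ 0;  out=∅∪out(0)=∅
  fail(2) 'ce': from fail(1)=0 chase 'e': 0 ⇒ 0;  out={0}∪out(0)={0}
  fail(4) 'ac': from fail(3)=0 chase 'c': 0 ⇒ 1;  out=∅∪out(1)=∅
  fail(5) 'acc': from fail(4)=1 chase 'c': 1→0 ⇒ 1;  out=∅∪out(1)=∅
  fail(6) 'acce': from fail(5)=1 chase 'e': 1 ⇒ 2;  out=∅∪out(2)={0}
  fail(7) 'acceb': from fail(6)=2 chase 'b': 2→0 ⇒ 0;  out=∅∪out(0)=∅
  fail(8) 'accebd': from fail(7)=0 chase 'd': 0 ⇒ 0;  out={1}∪out(0)={1}

Text stream:
i=0 'e': node 0→0
i=1 'e': node 0→0
i=2 'b': node 0→0
i=3 'a': node 0→3
i=4 'c': node 3→4
i=5 'c': node 4→5
i=6 'e': node 5→6  → match P0@[5:6]
i=7 'b': node 6→7
i=8 'd': node 7→8  → match P1@[3:8]
i=9 'a': node 8→3 (via fail)
i=10 'c': node 3→4
i=11 'c': node 4→5
i=12 'e': node 5→6  → match P0@[11:12]
i=13 'b': node 6→7
i=14 'd': node 7→8  → match P1@[9:14]
i=15 'a': node 8→3 (via fail)
i=16 'c': node 3→4
i=17 'c': node 4→5
i=18 'e': node 5→6  → match P0@[17:18]
i=19 'b': node 6→7
i=20 'd': node 7→8  → match P1@[15:20]
i=21 'c': node 8→1 (via fail)
i=22 'e': node 1→2  → match P0@[21:22]
i=23 'b': node 2→0 (via fail)
i=24 'a': node 0→3
i=25 'c': node 3→4
i=26 'c': node 4→5
i=27 'e': node 5→6  → match P0@[26:27]
i=28 'b': node 6→7
i=29 'd': node 7→8  → match P1@[24:29]
i=30 'c': node 8→1 (via fail)
i=31 'd': node 1→0 (via fail)
i=32 'b': node 0→0
i=33 'e': node 0→0
i=34 'c': node 0→1
i=35 'e': node 1→2  → match P0@[34:35]
i=36 'e': node 2→0 (via fail)
i=37 'c': node 0→1
i=38 'a': node 1→3 (via fail)
i=39 'a': node 3→3 (via fail)
i=40 'e': node 3→0 (via fail)
i=41 'c': node 0→1
i=42 'e': node 1→2  → match P0@[41:42]
i=43 'b': node 2→0 (via fail)
i=44 'a': node 0→3
i=45 'c': node 3→4
i=46 'c': node 4→5
i=47 'e': node 5→6  → match P0@[46:47]
i=48 'b': node 6→7
i=49 'd': node 7→8  → match P1@[44:49]
i=50 'e': node 8→0 (via fail)
i=51 'd': node 0→0
i=52 'b': node 0→0
i=53 'e': node 0→0
i=54 'a': node 0→3
i=55 'a': node 3→3 (via fail)
i=56 'c': node 3→4
i=57 'e': node 4→2 (via fail)  → match P0@[56:57]
i=58 'e': node 2→0 (via fail)
i=59 'a': node 0→3
i=60 'c': node 3→4
i=61 'c': node 4→5
i=62 'e': node 5→6  → match P0@[61:62]
i=63 'b': node 6→7
i=64 'd': node 7→8  → match P1@[59:64]
i=65 'a': node 8→3 (via fail)
i=66 'c': node 3→4
i=67 'c': node 4→5
i=68 'e': node 5→6  → match P0@[67:68]
i=69 'b': node 6→7

Matches: [[6,0],[8,1],[12,0],[14,1],[18,0],[20,1],[22,0],[27,0],[29,1],[35,0],[42,0],[47,0],[49,1],[57,0],[62,0],[64,1],[68,0]]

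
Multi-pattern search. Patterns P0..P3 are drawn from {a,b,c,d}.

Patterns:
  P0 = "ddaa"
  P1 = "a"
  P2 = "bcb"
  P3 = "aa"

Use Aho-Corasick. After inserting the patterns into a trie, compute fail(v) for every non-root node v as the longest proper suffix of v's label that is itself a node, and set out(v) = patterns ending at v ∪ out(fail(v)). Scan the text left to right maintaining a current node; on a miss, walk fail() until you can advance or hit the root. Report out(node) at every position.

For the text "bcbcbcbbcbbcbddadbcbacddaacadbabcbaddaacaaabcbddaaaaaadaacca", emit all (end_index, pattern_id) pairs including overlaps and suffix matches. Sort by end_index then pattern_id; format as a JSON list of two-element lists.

Construct AC machine:
Trie nodes:
  n0 'ε': a→5 b→6 d→1
  n1 'd': d→2
  n2 'dd': a→3
  n3 'dda': a→4
  n4 'ddaa': ·  [P0 ends]
  n5 'a': a→9  [P1 ends]
  n6 'b': c→7
  n7 'bc': b→8
  n8 'bcb': ·  [P2 ends]
  n9 'aa': ·  [P3 ends]

Failure links (BFS by depth):
  fail(1) 'd': from fail(0)=0 chase 'd': 0 ⇒ 0;  out=∅∪out(0)=∅
  fail(5) 'a': from fail(0)=0 chase 'a': 0 ⇒ 0;  out={1}∪out(0)={1}
  fail(6) 'b': from fail(0)=0 chase 'b': 0 ⇒ 0;  out=∅∪out(0)=∅
  fail(2) 'dd': from fail(1)=0 chase 'd': 0 ⇒ 1;  out=∅∪out(1)=∅
  fail(7) 'bc': from fail(6)=0 chase 'c': 0 ⇒ 0;  out=∅∪out(0)=∅
  fail(9) 'aa': from fail(5)=0 chase 'a': 0 ⇒ 5;  out={3}∪out(5)={1,3}
  fail(3) 'dda': from fail(2)=1 chase 'a': 1→0 ⇒ 5;  out=∅∪out(5)={1}
  fail(8) 'bcb': from fail(7)=0 chase 'b': 0 ⇒ 6;  out={2}∪out(6)={2}
  fail(4) 'ddaa': from fail(3)=5 chase 'a': 5 ⇒ 9;  out={0}∪out(9)={0,1,3}

Scan:
[0] read 'b'  n0⇒n6
[1] read 'c'  n6⇒n7
[2] read 'b'  n7⇒n8  emit P2@[0:2]
[3] read 'c'  n8⇒n7 ·f
[4] read 'b'  n7⇒n8  emit P2@[2:4]
[5] read 'c'  n8⇒n7 ·f
[6] read 'b'  n7⇒n8  emit P2@[4:6]
[7] read 'b'  n8⇒n6 ·f
[8] read 'c'  n6⇒n7
[9] read 'b'  n7⇒n8  emit P2@[7:9]
[10] read 'b'  n8⇒n6 ·f
[11] read 'c'  n6⇒n7
[12] read 'b'  n7⇒n8  emit P2@[10:12]
[13] read 'd'  n8⇒n1 ·f
[14] read 'd'  n1⇒n2
[15] read 'a'  n2⇒n3  emit P1@[15:15]
[16] read 'd'  n3⇒n1 ·f
[17] read 'b'  n1⇒n6 ·f
[18] read 'c'  n6⇒n7
[19] read 'b'  n7⇒n8  emit P2@[17:19]
[20] read 'a'  n8⇒n5 ·f  emit P1@[20:20]
[21] read 'c'  n5⇒n0 ·f
[22] read 'd'  n0⇒n1
[23] read 'd'  n1⇒n2
[24] read 'a'  n2⇒n3  emit P1@[24:24]
[25] read 'a'  n3⇒n4  emit P0@[22:25],P1@[25:25],P3@[24:25]
[26] read 'c'  n4⇒n0 ·f
[27] read 'a'  n0⇒n5  emit P1@[27:27]
[28] read 'd'  n5⇒n1 ·f
[29] read 'b'  n1⇒n6 ·f
[30] read 'a'  n6⇒n5 ·f  emit P1@[30:30]
[31] read 'b'  n5⇒n6 ·f
[32] read 'c'  n6⇒n7
[33] read 'b'  n7⇒n8  emit P2@[31:33]
[34] read 'a'  n8⇒n5 ·f  emit P1@[34:34]
[35] read 'd'  n5⇒n1 ·f
[36] read 'd'  n1⇒n2
[37] read 'a'  n2⇒n3  emit P1@[37:37]
[38] read 'a'  n3⇒n4  emit P0@[35:38],P1@[38:38],P3@[37:38]
[39] read 'c'  n4⇒n0 ·f
[40] read 'a'  n0⇒n5  emit P1@[40:40]
[41] read 'a'  n5⇒n9  emit P1@[41:41],P3@[40:41]
[42] read 'a'  n9⇒n9 ·f  emit P1@[42:42],P3@[41:42]
[43] read 'b'  n9⇒n6 ·f
[44] read 'c'  n6⇒n7
[45] read 'b'  n7⇒n8  emit P2@[43:45]
[46] read 'd'  n8⇒n1 ·f
[47] read 'd'  n1⇒n2
[48] read 'a'  n2⇒n3  emit P1@[48:48]
[49] read 'a'  n3⇒n4  emit P0@[46:49],P1@[49:49],P3@[48:49]
[50] read 'a'  n4⇒n9 ·f  emit P1@[50:50],P3@[49:50]
[51] read 'a'  n9⇒n9 ·f  emit P1@[51:51],P3@[50:51]
[52] read 'a'  n9⇒n9 ·f  emit P1@[52:52],P3@[51:52]
[53] read 'a'  n9⇒n9 ·f  emit P1@[53:53],P3@[52:53]
[54] read 'd'  n9⇒n1 ·f
[55] read 'a'  n1⇒n5 ·f  emit P1@[55:55]
[56] read 'a'  n5⇒n9  emit P1@[56:56],P3@[55:56]
[57] read 'c'  n9⇒n0 ·f
[58] read 'c'  n0⇒n0
[59] read 'a'  n0⇒n5  emit P1@[59:59]

Result: [[2,2],[4,2],[6,2],[9,2],[12,2],[15,1],[19,2],[20,1],[24,1],[25,0],[25,1],[25,3],[27,1],[30,1],[33,2],[34,1],[37,1],[38,0],[38,1],[38,3],[40,1],[41,1],[41,3],[42,1],[42,3],[45,2],[48,1],[49,0],[49,1],[49,3],[50,1],[50,3],[51,1],[51,3],[52,1],[52,3],[53,1],[53,3],[55,1],[56,1],[56,3],[59,1]]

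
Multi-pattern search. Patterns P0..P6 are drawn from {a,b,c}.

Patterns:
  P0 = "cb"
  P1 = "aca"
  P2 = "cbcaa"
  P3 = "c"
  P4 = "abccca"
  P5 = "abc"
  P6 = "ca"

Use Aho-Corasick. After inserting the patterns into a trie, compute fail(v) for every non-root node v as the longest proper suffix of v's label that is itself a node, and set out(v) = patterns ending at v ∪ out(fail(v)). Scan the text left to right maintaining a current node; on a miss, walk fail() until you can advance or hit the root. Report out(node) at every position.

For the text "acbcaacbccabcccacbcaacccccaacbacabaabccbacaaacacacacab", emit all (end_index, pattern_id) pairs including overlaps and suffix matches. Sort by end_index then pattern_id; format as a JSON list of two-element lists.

Construct AC machine:
Trie (insert patterns):
  0='ε' goto a→3 c→1
  1='c' goto a→14 b→2  ←P3
  2='cb' goto c→6  ←P0
  3='a' goto b→9 c→4
  4='ac' goto a→5
  5='aca' goto ·  ←P1
  6='cbc' goto a→7
  7='cbca' goto a→8
  8='cbcaa' goto ·  ←P2
  9='ab' goto c→10
  10='abc' goto c→11  ←P5
  11='abcc' goto c→12
  12='abccc' goto a→13
  13='abccca' goto ·  ←P4
  14='ca' goto ·  ←P6

BFS fail/out derivation:
  fail(1) 'c': from fail(0)=0 chase 'c': 0 ⇒ 0;  out={3}∪out(0)={3}
  fail(3) 'a': from fail(0)=0 chase 'a': 0 ⇒ 0;  out=∅∪out(0)=∅
  fail(2) 'cb': from fail(1)=0 chase 'b': 0 ⇒ 0;  out={0}∪out(0)={0}
  fail(4) 'ac': from fail(3)=0 chase 'c': 0 ⇒ 1;  out=∅∪out(1)={3}
  fail(9) 'ab': from fail(3)=0 chase 'b': 0 ⇒ 0;  out=∅∪out(0)=∅
  fail(14) 'ca': from fail(1)=0 chase 'a': 0 ⇒ 3;  out={6}∪out(3)={6}
  fail(5) 'aca': from fail(4)=1 chase 'a': 1 ⇒ 14;  out={1}∪out(14)={1,6}
  fail(6) 'cbc': from fail(2)=0 chase 'c': 0 ⇒ 1;  out=∅∪out(1)={3}
  fail(10) 'abc': from fail(9)=0 chase 'c': 0 ⇒ 1;  out={5}∪out(1)={3,5}
  fail(7) 'cbca': from fail(6)=1 chase 'a': 1 ⇒ 14;  out=∅∪out(14)={6}
  fail(11) 'abcc': from fail(10)=1 chase 'c': 1→0 ⇒ 1;  out=∅∪out(1)={3}
  fail(8) 'cbcaa': from fail(7)=14 chase 'a': 14→3→0 ⇒ 3;  out={2}∪out(3)={2}
  fail(12) 'abccc': from fail(11)=1 chase 'c': 1→0 ⇒ 1;  out=∅∪out(1)={3}
  fail(13) 'abccca': from fail(12)=1 chase 'a': 1 ⇒ 14;  out={4}∪out(14)={4,6}

Scan:
pos 0 'a': at 3
pos 1 'c': at 4  emit P3@[1:1]
pos 2 'b': at 2 (fail-walked)  emit P0@[1:2]
pos 3 'c': at 6  emit P3@[3:3]
pos 4 'a': at 7  emit P6@[3:4]
pos 5 'a': at 8  emit P2@[1:5]
pos 6 'c': at 4 (fail-walked)  emit P3@[6:6]
pos 7 'b': at 2 (fail-walked)  emit P0@[6:7]
pos 8 'c': at 6  emit P3@[8:8]
pos 9 'c': at 1 (fail-walked)  emit P3@[9:9]
pos 10 'a': at 14  emit P6@[9:10]
pos 11 'b': at 9 (fail-walked)
pos 12 'c': at 10  emit P3@[12:12],P5@[10:12]
pos 13 'c': at 11  emit P3@[13:13]
pos 14 'c': at 12  emit P3@[14:14]
pos 15 'a': at 13  emit P4@[10:15],P6@[14:15]
pos 16 'c': at 4 (fail-walked)  emit P3@[16:16]
pos 17 'b': at 2 (fail-walked)  emit P0@[16:17]
pos 18 'c': at 6  emit P3@[18:18]
pos 19 'a': at 7  emit P6@[18:19]
pos 20 'a': at 8  emit P2@[16:20]
pos 21 'c': at 4 (fail-walked)  emit P3@[21:21]
pos 22 'c': at 1 (fail-walked)  emit P3@[22:22]
pos 23 'c': at 1 (fail-walked)  emit P3@[23:23]
pos 24 'c': at 1 (fail-walked)  emit P3@[24:24]
pos 25 'c': at 1 (fail-walked)  emit P3@[25:25]
pos 26 'a': at 14  emit P6@[25:26]
pos 27 'a': at 3 (fail-walked)
pos 28 'c': at 4  emit P3@[28:28]
pos 29 'b': at 2 (fail-walked)  emit P0@[28:29]
pos 30 'a': at 3 (fail-walked)
pos 31 'c': at 4  emit P3@[31:31]
pos 32 'a': at 5  emit P1@[30:32],P6@[31:32]
pos 33 'b': at 9 (fail-walked)
pos 34 'a': at 3 (fail-walked)
pos 35 'a': at 3 (fail-walked)
pos 36 'b': at 9
pos 37 'c': at 10  emit P3@[37:37],P5@[35:37]
pos 38 'c': at 11  emit P3@[38:38]
pos 39 'b': at 2 (fail-walked)  emit P0@[38:39]
pos 40 'a': at 3 (fail-walked)
pos 41 'c': at 4  emit P3@[41:41]
pos 42 'a': at 5  emit P1@[40:42],P6@[41:42]
pos 43 'a': at 3 (fail-walked)
pos 44 'a': at 3 (fail-walked)
pos 45 'c': at 4  emit P3@[45:45]
pos 46 'a': at 5  emit P1@[44:46],P6@[45:46]
pos 47 'c': at 4 (fail-walked)  emit P3@[47:47]
pos 48 'a': at 5  emit P1@[46:48],P6@[47:48]
pos 49 'c': at 4 (fail-walked)  emit P3@[49:49]
pos 50 'a': at 5  emit P1@[48:50],P6@[49:50]
pos 51 'c': at 4 (fail-walked)  emit P3@[51:51]
pos 52 'a': at 5  emit P1@[50:52],P6@[51:52]
pos 53 'b': at 9 (fail-walked)

Result: [[1,3],[2,0],[3,3],[4,6],[5,2],[6,3],[7,0],[8,3],[9,3],[10,6],[12,3],[12,5],[13,3],[14,3],[15,4],[15,6],[16,3],[17,0],[18,3],[19,6],[20,2],[21,3],[22,3],[23,3],[24,3],[25,3],[26,6],[28,3],[29,0],[31,3],[32,1],[32,6],[37,3],[37,5],[38,3],[39,0],[41,3],[42,1],[42,6],[45,3],[46,1],[46,6],[47,3],[48,1],[48,6],[49,3],[50,1],[50,6],[51,3],[52,1],[52,6]]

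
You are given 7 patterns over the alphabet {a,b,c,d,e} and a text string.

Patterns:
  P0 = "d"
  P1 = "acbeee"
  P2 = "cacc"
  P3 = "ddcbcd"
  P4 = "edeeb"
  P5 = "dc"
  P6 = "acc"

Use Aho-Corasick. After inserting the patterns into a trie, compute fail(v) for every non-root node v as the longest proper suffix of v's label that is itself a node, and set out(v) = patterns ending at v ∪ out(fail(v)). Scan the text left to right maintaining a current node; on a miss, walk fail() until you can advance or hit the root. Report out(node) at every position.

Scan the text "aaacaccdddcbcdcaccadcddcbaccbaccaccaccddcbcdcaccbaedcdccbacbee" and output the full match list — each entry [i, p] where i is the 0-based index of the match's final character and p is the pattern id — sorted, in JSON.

Build:
Trie nodes:
  0='ε' goto a→2 c→8 d→1 e→17
  1='d' goto c→22 d→12  ←P0
  2='a' goto c→3
  3='ac' goto b→4 c→23
  4='acb' goto e→5
  5='acbe' goto e→6
  6='acbee' goto e→7
  7='acbeee' goto ·  ←P1
  8='c' goto a→9
  9='ca' goto c→10
  10='cac' goto c→11
  11='cacc' goto ·  ←P2
  12='dd' goto c→13
  13='ddc' goto b→14
  14='ddcb' goto c→15
  15='ddcbc' goto d→16
  16='ddcbcd' goto ·  ←P3
  17='e' goto d→18
  18='ed' goto e→19
  19='ede' goto e→20
  20='edee' goto b→21
  21='edeeb' goto ·  ←P4
  22='dc' goto ·  ←P5
  23='acc' goto ·  ←P6

Failure links (BFS by depth):
  fail(1) 'd': from fail(0)=0 chase 'd': 0 ⇒ 0;  out={0}∪out(0)={0}
  fail(2) 'a': from fail(0)=0 chase 'a': 0 ⇒ 0;  out=∅∪out(0)=∅
  fail(8) 'c': from fail(0)=0 chase 'c': 0 ⇒ 0;  out=∅∪out(0)=∅
  fail(17) 'e': from fail(0)=0 chase 'e': 0 ⇒ 0;  out=∅∪out(0)=∅
  fail(3) 'ac': from fail(2)=0 chase 'c': 0 ⇒ 8;  out=∅∪out(8)=∅
  fail(9) 'ca': from fail(8)=0 chase 'a': 0 ⇒ 2;  out=∅∪out(2)=∅
  fail(12) 'dd': from fail(1)=0 chase 'd': 0 ⇒ 1;  out=∅∪out(1)={0}
  fail(18) 'ed': from fail(17)=0 chase 'd': 0 ⇒ 1;  out=∅∪out(1)={0}
  fail(22) 'dc': from fail(1)=0 chase 'c': 0 ⇒ 8;  out={5}∪out(8)={5}
  fail(4) 'acb': from fail(3)=8 chase 'b': 8→0 ⇒ 0;  out=∅∪out(0)=∅
  fail(10) 'cac': from fail(9)=2 chase 'c': 2 ⇒ 3;  out=∅∪out(3)=∅
  fail(13) 'ddc': from fail(12)=1 chase 'c': 1 ⇒ 22;  out=∅∪out(22)={5}
  fail(19) 'ede': from fail(18)=1 chase 'e': 1→0 ⇒ 17;  out=∅∪out(17)=∅
  fail(23) 'acc': from fail(3)=8 chase 'c': 8→0 ⇒ 8;  out={6}∪out(8)={6}
  fail(5) 'acbe': from fail(4)=0 chase 'e': 0 ⇒ 17;  out=∅∪out(17)=∅
  fail(11) 'cacc': from fail(10)=3 chase 'c': 3 ⇒ 23;  out={2}∪out(23)={2,6}
  fail(14) 'ddcb': from fail(13)=22 chase 'b': 22→8→0 ⇒ 0;  out=∅∪out(0)=∅
  fail(20) 'edee': from fail(19)=17 chase 'e': 17→0 ⇒ 17;  out=∅∪out(17)=∅
  fail(6) 'acbee': from fail(5)=17 chase 'e': 17→0 ⇒ 17;  out=∅∪out(17)=∅
  fail(15) 'ddcbc': from fail(14)=0 chase 'c': 0 ⇒ 8;  out=∅∪out(8)=∅
  fail(21) 'edeeb': from fail(20)=17 chase 'b': 17→0 ⇒ 0;  out={4}∪out(0)={4}
  fail(7) 'acbeee': from fail(6)=17 chase 'e': 17→0 ⇒ 17;  out={1}∪out(17)={1}
  fail(16) 'ddcbcd': from fail(15)=8 chase 'd': 8→0 ⇒ 1;  out={3}∪out(1)={0,3}

Scan:
pos 0 'a': at 2
pos 1 'a': at 2 ·f
pos 2 'a': at 2 ·f
pos 3 'c': at 3
pos 4 'a': at 9 ·f
pos 5 'c': at 10
pos 6 'c': at 11  ** P2@[3:6],P6@[4:6]
pos 7 'd': at 1 ·f  ** P0@[7:7]
pos 8 'd': at 12  ** P0@[8:8]
pos 9 'd': at 12 ·f  ** P0@[9:9]
pos 10 'c': at 13  ** P5@[9:10]
pos 11 'b': at 14
pos 12 'c': at 15
pos 13 'd': at 16  ** P0@[13:13],P3@[8:13]
pos 14 'c': at 22 ·f  ** P5@[13:14]
pos 15 'a': at 9 ·f
pos 16 'c': at 10
pos 17 'c': at 11  ** P2@[14:17],P6@[15:17]
pos 18 'a': at 9 ·f
pos 19 'd': at 1 ·f  ** P0@[19:19]
pos 20 'c': at 22  ** P5@[19:20]
pos 21 'd': at 1 ·f  ** P0@[21:21]
pos 22 'd': at 12  ** P0@[22:22]
pos 23 'c': at 13  ** P5@[22:23]
pos 24 'b': at 14
pos 25 'a': at 2 ·f
pos 26 'c': at 3
pos 27 'c': at 23  ** P6@[25:27]
pos 28 'b': at 0 ·f
pos 29 'a': at 2
pos 30 'c': at 3
pos 31 'c': at 23  ** P6@[29:31]
pos 32 'a': at 9 ·f
pos 33 'c': at 10
pos 34 'c': at 11  ** P2@[31:34],P6@[32:34]
pos 35 'a': at 9 ·f
pos 36 'c': at 10
pos 37 'c': at 11  ** P2@[34:37],P6@[35:37]
pos 38 'd': at 1 ·f  ** P0@[38:38]
pos 39 'd': at 12  ** P0@[39:39]
pos 40 'c': at 13  ** P5@[39:40]
pos 41 'b': at 14
pos 42 'c': at 15
pos 43 'd': at 16  ** P0@[43:43],P3@[38:43]
pos 44 'c': at 22 ·f  ** P5@[43:44]
pos 45 'a': at 9 ·f
pos 46 'c': at 10
pos 47 'c': at 11  ** P2@[44:47],P6@[45:47]
pos 48 'b': at 0 ·f
pos 49 'a': at 2
pos 50 'e': at 17 ·f
pos 51 'd': at 18  ** P0@[51:51]
pos 52 'c': at 22 ·f  ** P5@[51:52]
pos 53 'd': at 1 ·f  ** P0@[53:53]
pos 54 'c': at 22  ** P5@[53:54]
pos 55 'c': at 8 ·f
pos 56 'b': at 0 ·f
pos 57 'a': at 2
pos 58 'c': at 3
pos 59 'b': at 4
pos 60 'e': at 5
pos 61 'e': at 6

Matches: [[6,2],[6,6],[7,0],[8,0],[9,0],[10,5],[13,0],[13,3],[14,5],[17,2],[17,6],[19,0],[20,5],[21,0],[22,0],[23,5],[27,6],[31,6],[34,2],[34,6],[37,2],[37,6],[38,0],[39,0],[40,5],[43,0],[43,3],[44,5],[47,2],[47,6],[51,0],[52,5],[53,0],[54,5]]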